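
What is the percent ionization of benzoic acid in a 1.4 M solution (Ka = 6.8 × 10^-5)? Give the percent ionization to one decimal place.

0.7%

C6H5COOH ⇌ C6H5COO- + H+; let x = [H+] at equilibrium.
x ≈ √(Ka·C₀) = √(6.8 × 10^-5 × 1.4) = 9.76 × 10^-3 M
% ionization = x/C₀ × 100% = 9.76 × 10^-3/1.4 × 100% = 0.7%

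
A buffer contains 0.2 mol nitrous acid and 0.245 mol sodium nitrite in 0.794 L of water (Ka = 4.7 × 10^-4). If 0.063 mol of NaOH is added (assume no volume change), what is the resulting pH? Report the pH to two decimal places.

pH = 3.68

OH- converts HNO2 to NO2-: HNO2 → 0.137 mol, NO2- → 0.308 mol.
pKa = −log(4.7 × 10^-4) = 3.328
pH = pKa + log(n_NO2-/n_HNO2) = 3.328 + log(0.308/0.137) = 3.328 + (+0.352)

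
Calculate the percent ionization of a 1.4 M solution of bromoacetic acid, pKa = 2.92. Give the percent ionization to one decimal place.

BrCH2COOH ⇌ BrCH2COO- + H+; let x = [H+] at equilibrium.
Ka = 10^(−2.92) = 1.20 × 10^-3
x ≈ √(Ka·C₀) = √(1.20 × 10^-3 × 1.4) = 4.10 × 10^-2 M
Fraction ionized = 4.10 × 10^-2 / 1.4 = 0.0293 → 2.9%

2.9%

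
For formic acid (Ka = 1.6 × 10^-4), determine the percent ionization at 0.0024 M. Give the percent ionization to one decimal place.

22.7%

HCOOH ⇌ HCOO- + H+; let x = [H+] at equilibrium.
Ka = x²/(C₀ − x); solving the quadratic gives x = 5.45 × 10^-4 M.
% ionization = x/C₀ × 100% = 5.45 × 10^-4/0.0024 × 100% = 22.7%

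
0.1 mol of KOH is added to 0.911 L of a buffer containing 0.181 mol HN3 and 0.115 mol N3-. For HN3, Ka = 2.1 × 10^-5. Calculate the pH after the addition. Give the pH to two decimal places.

After neutralization: n(HN3) = 0.081 mol, n(N3-) = 0.215 mol.
pKa = −log(2.1 × 10^-5) = 4.678
pH = pKa + log(n_N3-/n_HN3) = 4.678 + log(0.215/0.081) = 4.678 + (+0.424)

pH = 5.10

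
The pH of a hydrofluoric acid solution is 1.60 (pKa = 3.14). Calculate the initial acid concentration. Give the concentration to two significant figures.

C₀ = 9.0 × 10^-1 M

[H+] = 10^(-1.60) = 2.51 × 10^-2 M = x
Ka = 10^(−3.14) = 7.24 × 10^-4
Ka = x²/(C₀ − x) ⇒ C₀ = x + x²/Ka
C₀ = 2.51 × 10^-2 + (2.51 × 10^-2)²/(7.24 × 10^-4) = 8.95 × 10^-1 M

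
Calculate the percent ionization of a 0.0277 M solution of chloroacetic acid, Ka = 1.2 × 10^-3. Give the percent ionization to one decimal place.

ClCH2COOH ⇌ ClCH2COO- + H+; let x = [H+] at equilibrium.
Solve x² + 0.0012x − 3.32e-05 = 0 → x = 5.20 × 10^-3 M
% ionization = x/C₀ × 100% = 5.20 × 10^-3/0.0277 × 100% = 18.8%

18.8%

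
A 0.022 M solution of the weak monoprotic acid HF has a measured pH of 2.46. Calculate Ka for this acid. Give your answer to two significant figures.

Ka = 6.5 × 10^-4

[H+] = 10^(-2.46) = 3.47 × 10^-3 M
At equilibrium [HA] = 0.022 − 3.47 × 10^-3 = 1.85 × 10^-2 M
Ka = [H+][A-]/[HA] = (3.47 × 10^-3)² / 1.85 × 10^-2 = 6.5 × 10^-4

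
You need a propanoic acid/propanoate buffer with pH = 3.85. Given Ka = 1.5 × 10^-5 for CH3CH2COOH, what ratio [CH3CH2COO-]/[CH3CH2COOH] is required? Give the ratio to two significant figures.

ratio = 0.11

pKa = -log(1.5 × 10^-5) = 4.824
pH = pKa + log(r) ⇒ log(r) = 3.85 − 4.824 = -0.974
r = [CH3CH2COO-]/[CH3CH2COOH] = 10^(-0.974) = 0.106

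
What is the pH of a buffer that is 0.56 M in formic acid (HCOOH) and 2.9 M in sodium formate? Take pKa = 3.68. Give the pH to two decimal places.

Using pH = pKa + log([base]/[acid]) with [base]/[acid] = 2.9/0.56:
pH = 3.68 + (+0.714) = 4.39

pH = 4.39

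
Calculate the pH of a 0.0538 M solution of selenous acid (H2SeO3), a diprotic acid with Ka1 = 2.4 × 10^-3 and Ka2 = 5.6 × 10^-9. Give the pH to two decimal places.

pH = 1.99

Ka1 ≫ Ka2, so treat the first dissociation as the only significant source of H+.
Ka1 = x²/(0.0538 − x) = 2.4 × 10^-3
Solving the quadratic: x = (−Ka1 + √(Ka1² + 4·Ka1·C₀))/2 = 1.02 × 10^-2 M
pH = −log(1.02 × 10^-2) = 1.99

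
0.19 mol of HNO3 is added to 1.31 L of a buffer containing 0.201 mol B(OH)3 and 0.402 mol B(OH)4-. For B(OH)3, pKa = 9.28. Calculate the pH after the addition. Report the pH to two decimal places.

After neutralization: n(B(OH)3) = 0.391 mol, n(B(OH)4-) = 0.212 mol.
pH = pKa + log(n_B(OH)4-/n_B(OH)3) = 9.28 + log(0.212/0.391) = 9.28 + (-0.266)

pH = 9.01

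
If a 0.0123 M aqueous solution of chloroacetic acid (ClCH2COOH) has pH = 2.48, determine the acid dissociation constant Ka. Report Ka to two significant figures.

Ka = 1.2 × 10^-3

[H+] = 10^(-2.48) = 3.31 × 10^-3 M
At equilibrium [HA] = 0.0123 − 3.31 × 10^-3 = 8.99 × 10^-3 M
Ka = [H+][A-]/[HA] = (3.31 × 10^-3)² / 8.99 × 10^-3 = 1.2 × 10^-3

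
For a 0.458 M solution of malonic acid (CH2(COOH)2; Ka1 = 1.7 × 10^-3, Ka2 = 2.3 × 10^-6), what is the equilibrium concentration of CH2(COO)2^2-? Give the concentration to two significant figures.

2.3 × 10^-6 M

First ionization gives [H+] ≈ [CH2(COOH)COO-] = 2.71 × 10^-2 M.
Second step: Ka2 = [H+][CH2(COO)2^2-]/[CH2(COOH)COO-] ≈ [CH2(COO)2^2-] (since [H+] ≈ [CH2(COOH)COO-]).
So [CH2(COO)2^2-] ≈ Ka2.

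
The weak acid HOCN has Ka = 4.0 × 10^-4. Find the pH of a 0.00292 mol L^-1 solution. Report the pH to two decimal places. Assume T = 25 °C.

pH = 3.05

HOCN ⇌ OCN- + H+
Ka = [H+]²/(0.00292 − [H+]) = 4.0 × 10^-4
The 5% rule fails; solving [H+]² + Ka·[H+] − Ka·C₀ = 0 exactly:
[H+] = [−0.0004 + √(0.0004² + 4.67e-06)]/2 = 8.99 × 10^-4 M
pH = −log[H+] = −log(8.99 × 10^-4) = 3.05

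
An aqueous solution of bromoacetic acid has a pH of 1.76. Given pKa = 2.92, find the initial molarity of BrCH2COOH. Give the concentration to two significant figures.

[H+] = 10^(-1.76) = 1.74 × 10^-2 M = x
Ka = 10^(−2.92) = 1.20 × 10^-3
Ka = x²/(C₀ − x) ⇒ C₀ = x + x²/Ka
C₀ = 1.74 × 10^-2 + (1.74 × 10^-2)²/(1.20 × 10^-3) = 2.70 × 10^-1 M

C₀ = 2.7 × 10^-1 M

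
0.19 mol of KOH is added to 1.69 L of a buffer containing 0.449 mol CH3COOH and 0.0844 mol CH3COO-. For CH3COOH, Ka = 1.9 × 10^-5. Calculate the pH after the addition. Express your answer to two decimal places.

OH- converts CH3COOH to CH3COO-: CH3COOH → 0.259 mol, CH3COO- → 0.274 mol.
pKa = −log(1.9 × 10^-5) = 4.721
pH = pKa + log([A⁻]/[HA]) = 4.721 + log(0.274/0.259) = 4.721 +0.024

pH = 4.75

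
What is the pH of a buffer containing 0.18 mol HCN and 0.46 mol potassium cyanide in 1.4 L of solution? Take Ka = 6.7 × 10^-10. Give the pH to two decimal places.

pKa = −log(6.7 × 10^-10) = 9.174
Henderson–Hasselbalch: pH = pKa + log([CN-]/[HCN]) = 9.174 + log(0.46/0.18)
pH = 9.174 + (+0.407) = 9.58

pH = 9.58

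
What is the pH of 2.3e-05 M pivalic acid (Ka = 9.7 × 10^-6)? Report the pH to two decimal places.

pH = 4.96

(CH3)3CCOOH ⇌ (CH3)3CCOO- + H+
From the ICE table, Ka = [H+]²/(2.3e-05 − [H+]) = 9.7 × 10^-6.
Here C₀/Ka ≈ 2.37, so the small-[H+] approximation fails. Use the quadratic:
[H+] = [−9.7e-06 + √(9.7e-06² + 8.92e-10)]/2 = 1.09 × 10^-5 M
pH = −log(1.09 × 10^-5) = 4.96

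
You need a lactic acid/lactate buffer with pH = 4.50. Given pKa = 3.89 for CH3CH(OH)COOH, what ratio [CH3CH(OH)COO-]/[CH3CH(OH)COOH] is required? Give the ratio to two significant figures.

ratio = 4.1

pH = pKa + log(r) ⇒ log(r) = 4.50 − 3.89 = +0.61
r = [CH3CH(OH)COO-]/[CH3CH(OH)COOH] = 10^(+0.61) = 4.07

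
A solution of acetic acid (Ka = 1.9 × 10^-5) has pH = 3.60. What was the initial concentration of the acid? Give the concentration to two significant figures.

C₀ = 3.6 × 10^-3 M

[H+] = 10^(-3.60) = 2.51 × 10^-4 M = x
Ka = x²/(C₀ − x) ⇒ C₀ = x + x²/Ka
C₀ = 2.51 × 10^-4 + (2.51 × 10^-4)²/(1.9 × 10^-5) = 3.57 × 10^-3 M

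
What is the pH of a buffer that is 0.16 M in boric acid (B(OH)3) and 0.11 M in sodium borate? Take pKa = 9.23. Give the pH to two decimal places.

pH = pKa + log([A⁻]/[HA]) = 9.23 + log(0.11/0.16)
pH = 9.23 + (-0.163) = 9.07

pH = 9.07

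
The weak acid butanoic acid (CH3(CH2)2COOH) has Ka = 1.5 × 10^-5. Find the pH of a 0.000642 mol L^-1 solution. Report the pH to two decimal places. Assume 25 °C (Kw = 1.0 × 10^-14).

CH3(CH2)2COOH ⇌ CH3(CH2)2COO- + H+
Let x = [H+] at equilibrium. Ka = x²/(0.000642 − x).
The 5% rule fails; solving x² + Ka·x − Ka·C₀ = 0 exactly:
x = (−Ka + √(Ka² + 4·Ka·C₀))/2 = 9.09 × 10^-5 M
pH = −log[H+] = −log(9.09 × 10^-5) = 4.04

pH = 4.04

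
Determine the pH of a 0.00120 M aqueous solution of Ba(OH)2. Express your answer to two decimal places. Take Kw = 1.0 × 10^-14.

pH = 11.38

Ba(OH)2 is a strong base (each formula unit releases 2 OH-); [OH-] = 0.0024 M.
pOH = -log(0.0024) = 2.62
pH = 14.00 - 2.62 = 11.38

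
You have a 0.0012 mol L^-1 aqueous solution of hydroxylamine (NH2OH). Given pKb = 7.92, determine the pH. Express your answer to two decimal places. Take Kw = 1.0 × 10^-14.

pH = 8.58

NH2OH + H2O ⇌ NH3OH+ + OH-
Kb = 10^(−7.92) = 1.20 × 10^-8
From the ICE table, Kb = x²/(0.0012 − x) = 1.20 × 10^-8.
Assume x ≪ 0.0012: x ≈ √(1.20 × 10^-8 × 0.0012) = 3.79 × 10^-6 M
(x/C₀ = 0.32% < 5%, so the approximation holds.)
pOH = 5.42, so pH = 14.00 − pOH = 8.58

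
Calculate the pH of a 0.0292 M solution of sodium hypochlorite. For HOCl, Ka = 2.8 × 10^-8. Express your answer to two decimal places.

OCl- is the conjugate base of the weak acid HOCl.
Kb = Kw/Ka = 1.0×10^-14 / 2.8 × 10^-8 = 3.57 × 10^-7
Let x = [OH-] at equilibrium. Kb = x²/(0.0292 − x).
Neglecting x in the denominator: x = √(3.57 × 10^-7 × 0.0292) = 1.02 × 10^-4 M
Check: 0.35% ionized — well under 5%, approximation valid.
pOH = 3.99, so pH = 14.00 − pOH = 10.01

pH = 10.01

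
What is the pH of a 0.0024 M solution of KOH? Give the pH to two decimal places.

KOH is a strong base; [OH-] = 0.0024 M.
pOH = -log(0.0024) = 2.62
pH = 14.00 - 2.62 = 11.38

pH = 11.38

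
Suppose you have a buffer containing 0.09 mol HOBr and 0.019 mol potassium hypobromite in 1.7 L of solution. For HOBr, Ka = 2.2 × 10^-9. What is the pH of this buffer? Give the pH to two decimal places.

pH = 7.98

pKa = −log(2.2 × 10^-9) = 8.658
Henderson–Hasselbalch: pH = pKa + log([OBr-]/[HOBr]) = 8.658 + log(0.019/0.09)
pH = 8.658 + (-0.675) = 7.98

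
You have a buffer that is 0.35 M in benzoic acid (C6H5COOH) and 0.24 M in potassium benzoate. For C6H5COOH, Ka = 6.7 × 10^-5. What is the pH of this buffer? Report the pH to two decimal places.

pKa = −log(6.7 × 10^-5) = 4.174
Using pH = pKa + log([base]/[acid]) with [base]/[acid] = 0.24/0.35:
pH = 4.174 + (-0.164) = 4.01

pH = 4.01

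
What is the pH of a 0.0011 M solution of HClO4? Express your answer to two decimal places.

HClO4 is a strong acid and dissociates completely, so [H+] = 0.0011 M.
pH = -log(0.0011) = 2.96

pH = 2.96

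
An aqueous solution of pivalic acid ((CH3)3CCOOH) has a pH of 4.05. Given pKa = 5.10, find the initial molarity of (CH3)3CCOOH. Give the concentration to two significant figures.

[H+] = 10^(-4.05) = 8.91 × 10^-5 M = x
Ka = 10^(−5.10) = 7.94 × 10^-6
Ka = x²/(C₀ − x) ⇒ C₀ = x + x²/Ka
C₀ = 8.91 × 10^-5 + (8.91 × 10^-5)²/(7.94 × 10^-6) = 1.09 × 10^-3 M

C₀ = 1.1 × 10^-3 M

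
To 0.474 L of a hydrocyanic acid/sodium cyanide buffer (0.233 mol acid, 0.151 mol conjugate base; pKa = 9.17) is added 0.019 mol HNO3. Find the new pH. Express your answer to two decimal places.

Added H+ converts CN- to HCN: HCN → 0.252 mol, CN- → 0.132 mol.
Henderson–Hasselbalch with mole ratio 0.132/0.252: pH = 9.17 + (-0.281)

pH = 8.89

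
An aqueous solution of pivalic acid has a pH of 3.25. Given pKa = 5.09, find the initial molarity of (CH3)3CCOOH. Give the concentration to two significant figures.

C₀ = 3.9 × 10^-2 M

[H+] = 10^(-3.25) = 5.62 × 10^-4 M = x
Ka = 10^(−5.09) = 8.13 × 10^-6
Ka = x²/(C₀ − x) ⇒ C₀ = x + x²/Ka
C₀ = 5.62 × 10^-4 + (5.62 × 10^-4)²/(8.13 × 10^-6) = 3.94 × 10^-2 M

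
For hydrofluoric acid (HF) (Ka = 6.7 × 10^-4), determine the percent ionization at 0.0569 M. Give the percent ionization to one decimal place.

HF ⇌ F- + H+; let x = [H+] at equilibrium.
Solve x² + 0.00067x − 3.81e-05 = 0 → x = 5.85 × 10^-3 M
% ionization = x/C₀ × 100% = 5.85 × 10^-3/0.0569 × 100% = 10.3%

10.3%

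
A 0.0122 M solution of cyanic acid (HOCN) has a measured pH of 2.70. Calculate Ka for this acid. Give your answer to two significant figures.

[H+] = 10^(-2.70) = 2.00 × 10^-3 M
At equilibrium [HA] = 0.0122 − 2.00 × 10^-3 = 1.02 × 10^-2 M
Ka = [H+][A-]/[HA] = (2.00 × 10^-3)² / 1.02 × 10^-2 = 3.9 × 10^-4

Ka = 3.9 × 10^-4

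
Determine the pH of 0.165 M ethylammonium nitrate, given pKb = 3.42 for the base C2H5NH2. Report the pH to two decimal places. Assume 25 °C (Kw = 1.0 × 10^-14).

pH = 5.68

C2H5NH3+ is the conjugate acid of the weak base C2H5NH2.
Kb = 10^(−3.42) = 3.80 × 10^-4
Ka = Kw/Kb = 1.0×10^-14 / 3.80 × 10^-4 = 2.63 × 10^-11
Ka = x²/(0.165 − x) = 2.63 × 10^-11
Since Ka ≪ C₀, x ≈ √(Ka·C₀) = 2.08 × 10^-6 M.
(x/C₀ = 0.0013% < 5%, so the approximation holds.)
pH = −log[H+] = −log(2.08 × 10^-6) = 5.68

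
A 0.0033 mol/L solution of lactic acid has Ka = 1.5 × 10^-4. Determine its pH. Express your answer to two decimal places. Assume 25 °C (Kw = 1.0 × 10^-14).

CH3CH(OH)COOH ⇌ CH3CH(OH)COO- + H+
Ka = [H+]²/(0.0033 − [H+]) = 1.5 × 10^-4
The 5% rule fails; solving [H+]² + Ka·[H+] − Ka·C₀ = 0 exactly:
[H+] = [−0.00015 + √(0.00015² + 1.98e-06)]/2 = 6.33 × 10^-4 M
pH = −log[H+] = −log(6.33 × 10^-4) = 3.20

pH = 3.20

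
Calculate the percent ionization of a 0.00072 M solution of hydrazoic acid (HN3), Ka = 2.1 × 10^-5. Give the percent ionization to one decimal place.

HN3 ⇌ N3- + H+; let x = [H+] at equilibrium.
Ka = x²/(C₀ − x); solving the quadratic gives x = 1.13 × 10^-4 M.
% ionization = x/C₀ × 100% = 1.13 × 10^-4/0.00072 × 100% = 15.7%

15.7%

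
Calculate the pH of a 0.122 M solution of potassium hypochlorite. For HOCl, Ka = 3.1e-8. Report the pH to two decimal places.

pH = 10.30

OCl- is the conjugate base of the weak acid HOCl.
Kb = Kw/Ka = 1.0×10^-14 / 3.1 × 10^-8 = 3.23 × 10^-7
Kb = [OH-]²/(0.122 − [OH-]) = 3.23 × 10^-7
Neglecting [OH-] in the denominator: [OH-] = √(3.23 × 10^-7 × 0.122) = 1.99 × 10^-4 M
Check: 0.16% ionized — well under 5%, approximation valid.
pOH = −log(1.99 × 10^-4) = 3.70; pH = 14.00 − 3.70 = 10.30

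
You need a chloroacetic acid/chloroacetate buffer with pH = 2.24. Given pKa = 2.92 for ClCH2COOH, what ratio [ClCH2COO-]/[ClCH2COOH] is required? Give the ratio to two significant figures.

ratio = 0.21

pH = pKa + log(r) ⇒ log(r) = 2.24 − 2.92 = -0.68
r = [ClCH2COO-]/[ClCH2COOH] = 10^(-0.68) = 0.209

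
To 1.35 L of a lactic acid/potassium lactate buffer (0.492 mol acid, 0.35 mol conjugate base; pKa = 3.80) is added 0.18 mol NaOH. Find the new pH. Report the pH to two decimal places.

pH = 4.03

OH- converts CH3CH(OH)COOH to CH3CH(OH)COO-: CH3CH(OH)COOH → 0.312 mol, CH3CH(OH)COO- → 0.53 mol.
pH = pKa + log([A⁻]/[HA]) = 3.80 + log(0.53/0.312) = 3.80 +0.230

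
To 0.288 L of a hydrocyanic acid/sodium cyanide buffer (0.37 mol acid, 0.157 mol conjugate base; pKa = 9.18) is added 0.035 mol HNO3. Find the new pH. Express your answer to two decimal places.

pH = 8.66

Added H+ converts CN- to HCN: HCN → 0.405 mol, CN- → 0.122 mol.
pH = pKa + log(n_CN-/n_HCN) = 9.18 + log(0.122/0.405) = 9.18 + (-0.521)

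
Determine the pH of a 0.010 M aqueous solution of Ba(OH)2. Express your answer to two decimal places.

pH = 12.30

Ba(OH)2 is a strong base (each formula unit releases 2 OH-); [OH-] = 0.02 M.
pOH = -log(0.02) = 1.70
pH = 14.00 - 1.70 = 12.30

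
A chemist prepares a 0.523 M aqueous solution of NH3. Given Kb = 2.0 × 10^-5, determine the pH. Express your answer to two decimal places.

pH = 11.51

NH3 + H2O ⇌ NH4+ + OH-
From the ICE table, Kb = x²/(0.523 − x) = 2.0 × 10^-5.
Neglecting x in the denominator: x = √(2.0 × 10^-5 × 0.523) = 3.23 × 10^-3 M
Check: 0.62% ionized — well under 5%, approximation valid.
pOH = −log(3.23 × 10^-3) = 2.49; pH = 14.00 − 2.49 = 11.51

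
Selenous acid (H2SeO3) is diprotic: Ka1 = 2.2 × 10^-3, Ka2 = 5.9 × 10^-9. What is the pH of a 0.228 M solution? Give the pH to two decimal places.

Since Ka1 ≫ Ka2, the first ionization dominates [H+].
Ka1 = x²/(0.228 − x) = 2.2 × 10^-3
Solving the quadratic: x = (−Ka1 + √(Ka1² + 4·Ka1·C₀))/2 = 2.13 × 10^-2 M
pH = −log(2.13 × 10^-2) = 1.67

pH = 1.67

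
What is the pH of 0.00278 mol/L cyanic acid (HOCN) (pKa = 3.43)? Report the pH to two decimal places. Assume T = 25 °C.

HOCN ⇌ OCN- + H+
Ka = 10^(−3.43) = 3.72 × 10^-4
From the ICE table, Ka = [H+]²/(0.00278 − [H+]) = 3.72 × 10^-4.
[H+] is not negligible relative to C₀; solve [H+]² + 0.000372·[H+] − 1.03e-06 = 0.
[H+] = [−0.000372 + √(0.000372² + 4.14e-06)]/2 = 8.48 × 10^-4 M
pH = −log[H+] = −log(8.48 × 10^-4) = 3.07

pH = 3.07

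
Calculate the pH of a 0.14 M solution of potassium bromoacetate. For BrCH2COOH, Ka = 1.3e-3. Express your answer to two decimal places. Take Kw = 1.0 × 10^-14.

pH = 8.02

BrCH2COO- is the conjugate base of the weak acid BrCH2COOH.
Kb = Kw/Ka = 1.0×10^-14 / 1.3 × 10^-3 = 7.69 × 10^-12
Kb = x²/(0.14 − x) = 7.69 × 10^-12
Assume x ≪ 0.14: x ≈ √(7.69 × 10^-12 × 0.14) = 1.04 × 10^-6 M
pOH = 5.98, so pH = 14.00 − pOH = 8.02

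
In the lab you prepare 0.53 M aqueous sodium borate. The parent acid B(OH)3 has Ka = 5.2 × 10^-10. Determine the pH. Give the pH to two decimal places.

B(OH)4- is the conjugate base of the weak acid B(OH)3.
Kb = Kw/Ka = 1.0×10^-14 / 5.2 × 10^-10 = 1.92 × 10^-5
From the ICE table, Kb = x²/(0.53 − x) = 1.92 × 10^-5.
Neglecting x in the denominator: x = √(1.92 × 10^-5 × 0.53) = 3.19 × 10^-3 M
pOH = 2.50, so pH = 14.00 − pOH = 11.50

pH = 11.50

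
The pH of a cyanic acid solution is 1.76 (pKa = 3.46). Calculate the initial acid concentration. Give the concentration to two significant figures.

C₀ = 8.9 × 10^-1 M

[H+] = 10^(-1.76) = 1.74 × 10^-2 M = x
Ka = 10^(−3.46) = 3.47 × 10^-4
Ka = x²/(C₀ − x) ⇒ C₀ = x + x²/Ka
C₀ = 1.74 × 10^-2 + (1.74 × 10^-2)²/(3.47 × 10^-4) = 8.90 × 10^-1 M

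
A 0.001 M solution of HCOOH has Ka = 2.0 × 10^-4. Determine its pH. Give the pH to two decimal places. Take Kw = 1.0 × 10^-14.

HCOOH ⇌ HCOO- + H+
Ka = x²/(0.001 − x) = 2.0 × 10^-4
Here C₀/Ka ≈ 5, so the small-x approximation fails. Use the quadratic:
x = (−Ka + √(Ka² + 4·Ka·C₀))/2 = 3.58 × 10^-4 M
pH = −log(3.58 × 10^-4) = 3.45

pH = 3.45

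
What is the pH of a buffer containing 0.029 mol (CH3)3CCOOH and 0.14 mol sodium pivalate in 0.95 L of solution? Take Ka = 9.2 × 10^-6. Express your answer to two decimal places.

pH = 5.72

pKa = −log(9.2 × 10^-6) = 5.036
Using pH = pKa + log([base]/[acid]) with [base]/[acid] = 0.14/0.029:
pH = 5.036 + (+0.684) = 5.72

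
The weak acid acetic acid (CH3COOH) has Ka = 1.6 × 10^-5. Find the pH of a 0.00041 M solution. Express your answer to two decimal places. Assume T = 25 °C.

pH = 4.13

CH3COOH ⇌ CH3COO- + H+
Ka = x²/(0.00041 − x) = 1.6 × 10^-5
The 5% rule fails; solving x² + Ka·x − Ka·C₀ = 0 exactly:
x = [−1.6e-05 + √(1.6e-05² + 2.62e-08)]/2 = 7.34 × 10^-5 M
pH = −log(7.34 × 10^-5) = 4.13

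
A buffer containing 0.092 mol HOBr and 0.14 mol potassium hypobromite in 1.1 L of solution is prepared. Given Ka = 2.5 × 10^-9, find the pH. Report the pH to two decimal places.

pKa = −log(2.5 × 10^-9) = 8.602
pH = pKa + log([A⁻]/[HA]) = 8.602 + log(0.14/0.092)
pH = 8.602 + (+0.182) = 8.78

pH = 8.78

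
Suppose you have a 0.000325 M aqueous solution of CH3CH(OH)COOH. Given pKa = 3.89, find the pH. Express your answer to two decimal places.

CH3CH(OH)COOH ⇌ CH3CH(OH)COO- + H+
Ka = 10^(−3.89) = 1.29 × 10^-4
Let x = [H+] at equilibrium. Ka = x²/(0.000325 − x).
The 5% rule fails; solving x² + Ka·x − Ka·C₀ = 0 exactly:
x = (−Ka + √(Ka² + 4·Ka·C₀))/2 = 1.50 × 10^-4 M
pH = −log(1.50 × 10^-4) = 3.82

pH = 3.82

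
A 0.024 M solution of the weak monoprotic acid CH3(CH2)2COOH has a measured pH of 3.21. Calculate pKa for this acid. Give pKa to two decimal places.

pKa = 4.79

[H+] = 10^(-3.21) = 6.17 × 10^-4 M
At equilibrium [HA] = 0.024 − 6.17 × 10^-4 = 2.34 × 10^-2 M
Ka = [H+][A-]/[HA] = (6.17 × 10^-4)² / 2.34 × 10^-2 = 1.63 × 10^-5
pKa = -log(1.63 × 10^-5) = 4.79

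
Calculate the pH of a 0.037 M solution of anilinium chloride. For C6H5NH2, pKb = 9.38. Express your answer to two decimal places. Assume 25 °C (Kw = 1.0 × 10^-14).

C6H5NH3+ is the conjugate acid of the weak base C6H5NH2.
Kb = 10^(−9.38) = 4.17 × 10^-10
Ka = Kw/Kb = 1.0×10^-14 / 4.17 × 10^-10 = 2.40 × 10^-5
Ka = x²/(0.037 − x) = 2.40 × 10^-5
Neglecting x in the denominator: x = √(2.40 × 10^-5 × 0.037) = 9.42 × 10^-4 M
(x/C₀ = 2.5% < 5%, so the approximation holds.)
pH = −log(9.42 × 10^-4) = 3.03

pH = 3.03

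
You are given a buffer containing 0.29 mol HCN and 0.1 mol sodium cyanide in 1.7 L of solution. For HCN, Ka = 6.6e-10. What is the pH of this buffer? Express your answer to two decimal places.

pKa = −log(6.6 × 10^-10) = 9.180
Henderson–Hasselbalch: pH = pKa + log([CN-]/[HCN]) = 9.180 + log(0.1/0.29)
pH = 9.180 + (-0.462) = 8.72

pH = 8.72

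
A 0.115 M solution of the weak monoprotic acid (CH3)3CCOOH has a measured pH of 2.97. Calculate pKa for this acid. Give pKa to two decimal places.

pKa = 5.00

[H+] = 10^(-2.97) = 1.07 × 10^-3 M
At equilibrium [HA] = 0.115 − 1.07 × 10^-3 = 1.14 × 10^-1 M
Ka = [H+][A-]/[HA] = (1.07 × 10^-3)² / 1.14 × 10^-1 = 1.00 × 10^-5
pKa = -log(1.00 × 10^-5) = 5.00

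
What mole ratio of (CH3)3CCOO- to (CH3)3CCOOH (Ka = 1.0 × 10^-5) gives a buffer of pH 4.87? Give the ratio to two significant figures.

ratio = 0.74

pKa = -log(1.0 × 10^-5) = 5.000
pH = pKa + log(r) ⇒ log(r) = 4.87 − 5.000 = -0.130
r = [(CH3)3CCOO-]/[(CH3)3CCOOH] = 10^(-0.130) = 0.741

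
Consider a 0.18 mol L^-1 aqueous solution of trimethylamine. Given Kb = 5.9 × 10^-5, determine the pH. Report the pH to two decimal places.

(CH3)3N + H2O ⇌ (CH3)3NH+ + OH-
From the ICE table, Kb = [OH-]²/(0.18 − [OH-]) = 5.9 × 10^-5.
Neglecting [OH-] in the denominator: [OH-] = √(5.9 × 10^-5 × 0.18) = 3.26 × 10^-3 M
Check: 1.8% ionized — well under 5%, approximation valid.
pOH = 2.49, so pH = 14.00 − pOH = 11.51

pH = 11.51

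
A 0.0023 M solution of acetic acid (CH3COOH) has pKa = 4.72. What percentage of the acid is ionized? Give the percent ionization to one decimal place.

8.7%

CH3COOH ⇌ CH3COO- + H+; let x = [H+] at equilibrium.
Ka = 10^(−4.72) = 1.91 × 10^-5
Ka = x²/(C₀ − x); solving the quadratic gives x = 2.00 × 10^-4 M.
Fraction ionized = 2.00 × 10^-4 / 0.0023 = 0.0870 → 8.7%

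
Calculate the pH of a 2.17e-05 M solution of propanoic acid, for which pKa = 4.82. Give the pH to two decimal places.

pH = 4.92

CH3CH2COOH ⇌ CH3CH2COO- + H+
Ka = 10^(−4.82) = 1.51 × 10^-5
Ka = [H+]²/(2.17e-05 − [H+]) = 1.51 × 10^-5
Here C₀/Ka ≈ 1.44, so the small-[H+] approximation fails. Use the quadratic:
[H+] = [−1.51e-05 + √(1.51e-05² + 1.31e-09)]/2 = 1.21 × 10^-5 M
pH = −log(1.21 × 10^-5) = 4.92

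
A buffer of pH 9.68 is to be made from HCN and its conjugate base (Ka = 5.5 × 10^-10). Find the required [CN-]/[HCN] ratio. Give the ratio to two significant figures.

pKa = -log(5.5 × 10^-10) = 9.260
pH = pKa + log(r) ⇒ log(r) = 9.68 − 9.260 = +0.420
r = [CN-]/[HCN] = 10^(+0.420) = 2.63

ratio = 2.6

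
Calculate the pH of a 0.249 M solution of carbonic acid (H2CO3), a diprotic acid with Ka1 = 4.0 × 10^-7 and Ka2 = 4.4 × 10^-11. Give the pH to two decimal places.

Ka1 ≫ Ka2, so treat the first dissociation as the only significant source of H+.
Ka1 = x²/(0.249 − x) = 4.0 × 10^-7
x ≈ √(4.0 × 10^-7 × 0.249) = 3.16 × 10^-4 M
pH = −log(3.16 × 10^-4) = 3.50

pH = 3.50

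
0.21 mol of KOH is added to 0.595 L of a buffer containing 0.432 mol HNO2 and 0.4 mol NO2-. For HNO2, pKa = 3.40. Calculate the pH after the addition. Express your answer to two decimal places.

pH = 3.84

OH- converts HNO2 to NO2-: HNO2 → 0.222 mol, NO2- → 0.61 mol.
Henderson–Hasselbalch with mole ratio 0.61/0.222: pH = 3.40 + (+0.439)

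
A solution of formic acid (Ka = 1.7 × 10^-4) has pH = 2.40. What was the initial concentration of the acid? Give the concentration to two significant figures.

[H+] = 10^(-2.40) = 3.98 × 10^-3 M = x
Ka = x²/(C₀ − x) ⇒ C₀ = x + x²/Ka
C₀ = 3.98 × 10^-3 + (3.98 × 10^-3)²/(1.7 × 10^-4) = 9.72 × 10^-2 M

C₀ = 9.7 × 10^-2 M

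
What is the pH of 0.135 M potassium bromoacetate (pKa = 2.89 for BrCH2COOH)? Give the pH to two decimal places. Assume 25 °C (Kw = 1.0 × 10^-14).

BrCH2COO- is the conjugate base of the weak acid BrCH2COOH.
Ka = 10^(−2.89) = 1.29 × 10^-3
Kb = Kw/Ka = 1.0×10^-14 / 1.29 × 10^-3 = 7.75 × 10^-12
From the ICE table, Kb = [OH-]²/(0.135 − [OH-]) = 7.75 × 10^-12.
Assume [OH-] ≪ 0.135: [OH-] ≈ √(7.75 × 10^-12 × 0.135) = 1.02 × 10^-6 M
pOH = −log(1.02 × 10^-6) = 5.99; pH = 14.00 − 5.99 = 8.01

pH = 8.01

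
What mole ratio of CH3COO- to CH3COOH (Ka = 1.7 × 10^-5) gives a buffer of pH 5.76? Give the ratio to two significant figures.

ratio = 9.8

pKa = -log(1.7 × 10^-5) = 4.770
pH = pKa + log(r) ⇒ log(r) = 5.76 − 4.770 = +0.990
r = [CH3COO-]/[CH3COOH] = 10^(+0.990) = 9.77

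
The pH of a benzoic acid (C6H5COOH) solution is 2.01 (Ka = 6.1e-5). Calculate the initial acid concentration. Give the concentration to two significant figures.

[H+] = 10^(-2.01) = 9.77 × 10^-3 M = x
Ka = x²/(C₀ − x) ⇒ C₀ = x + x²/Ka
C₀ = 9.77 × 10^-3 + (9.77 × 10^-3)²/(6.1 × 10^-5) = 1.57 M

C₀ = 1.6 M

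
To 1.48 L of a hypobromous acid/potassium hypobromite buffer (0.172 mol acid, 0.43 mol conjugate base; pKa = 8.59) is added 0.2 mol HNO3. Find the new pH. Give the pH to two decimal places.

pH = 8.38

After neutralization: n(HOBr) = 0.372 mol, n(OBr-) = 0.23 mol.
pH = pKa + log(n_OBr-/n_HOBr) = 8.59 + log(0.23/0.372) = 8.59 + (-0.209)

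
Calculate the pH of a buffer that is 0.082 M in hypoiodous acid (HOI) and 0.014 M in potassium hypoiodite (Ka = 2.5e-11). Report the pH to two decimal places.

pH = 9.83

pKa = −log(2.5 × 10^-11) = 10.602
Henderson–Hasselbalch: pH = pKa + log([OI-]/[HOI]) = 10.602 + log(0.014/0.082)
pH = 10.602 + (-0.768) = 9.83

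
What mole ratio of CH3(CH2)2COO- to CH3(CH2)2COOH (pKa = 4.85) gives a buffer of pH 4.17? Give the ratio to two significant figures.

pH = pKa + log(r) ⇒ log(r) = 4.17 − 4.85 = -0.68
r = [CH3(CH2)2COO-]/[CH3(CH2)2COOH] = 10^(-0.68) = 0.209

ratio = 0.21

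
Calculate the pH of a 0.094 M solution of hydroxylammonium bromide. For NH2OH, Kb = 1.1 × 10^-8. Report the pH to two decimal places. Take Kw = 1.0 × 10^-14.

NH3OH+ is the conjugate acid of the weak base NH2OH.
Ka = Kw/Kb = 1.0×10^-14 / 1.1 × 10^-8 = 9.09 × 10^-7
Let x = [H+] at equilibrium. Ka = x²/(0.094 − x).
Assume x ≪ 0.094: x ≈ √(9.09 × 10^-7 × 0.094) = 2.92 × 10^-4 M
(x/C₀ = 0.31% < 5%, so the approximation holds.)
pH = −log[H+] = −log(2.92 × 10^-4) = 3.53

pH = 3.53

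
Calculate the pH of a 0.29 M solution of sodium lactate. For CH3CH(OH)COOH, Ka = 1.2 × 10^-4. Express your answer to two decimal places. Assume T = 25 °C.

pH = 8.69

CH3CH(OH)COO- is the conjugate base of the weak acid CH3CH(OH)COOH.
Kb = Kw/Ka = 1.0×10^-14 / 1.2 × 10^-4 = 8.33 × 10^-11
Let x = [OH-] at equilibrium. Kb = x²/(0.29 − x).
Since Kb ≪ C₀, x ≈ √(Kb·C₀) = 4.91 × 10^-6 M.
pOH = −log(4.91 × 10^-6) = 5.31; pH = 14.00 − 5.31 = 8.69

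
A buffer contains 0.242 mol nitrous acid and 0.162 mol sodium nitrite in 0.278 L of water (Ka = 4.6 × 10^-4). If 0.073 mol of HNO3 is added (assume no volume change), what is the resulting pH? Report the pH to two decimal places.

Added H+ converts NO2- to HNO2: HNO2 → 0.315 mol, NO2- → 0.089 mol.
pKa = −log(4.6 × 10^-4) = 3.337
pH = pKa + log(n_NO2-/n_HNO2) = 3.337 + log(0.089/0.315) = 3.337 + (-0.549)

pH = 2.79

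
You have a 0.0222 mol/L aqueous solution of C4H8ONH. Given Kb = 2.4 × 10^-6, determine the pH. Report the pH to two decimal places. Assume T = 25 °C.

C4H8ONH + H2O ⇌ C4H8ONH2+ + OH-
Kb = x²/(0.0222 − x) = 2.4 × 10^-6
Neglecting x in the denominator: x = √(2.4 × 10^-6 × 0.0222) = 2.31 × 10^-4 M
pOH = 3.64, so pH = 14.00 − pOH = 10.36

pH = 10.36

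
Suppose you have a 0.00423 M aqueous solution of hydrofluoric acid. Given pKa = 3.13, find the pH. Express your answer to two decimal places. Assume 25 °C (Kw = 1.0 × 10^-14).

HF ⇌ F- + H+
Ka = 10^(−3.13) = 7.41 × 10^-4
Ka = [H+]²/(0.00423 − [H+]) = 7.41 × 10^-4
Here C₀/Ka ≈ 5.71, so the small-[H+] approximation fails. Use the quadratic:
[H+] = [−0.000741 + √(0.000741² + 1.25e-05)]/2 = 1.44 × 10^-3 M
pH = −log(1.44 × 10^-3) = 2.84

pH = 2.84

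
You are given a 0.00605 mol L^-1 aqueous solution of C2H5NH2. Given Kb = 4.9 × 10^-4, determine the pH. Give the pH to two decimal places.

C2H5NH2 + H2O ⇌ C2H5NH3+ + OH-
Kb = [OH-]²/(0.00605 − [OH-]) = 4.9 × 10^-4
[OH-] is not negligible relative to C₀; solve [OH-]² + 0.00049·[OH-] − 2.96e-06 = 0.
[OH-] = (−Kb + √(Kb² + 4·Kb·C₀))/2 = 1.49 × 10^-3 M
pOH = 2.83, so pH = 14.00 − pOH = 11.17

pH = 11.17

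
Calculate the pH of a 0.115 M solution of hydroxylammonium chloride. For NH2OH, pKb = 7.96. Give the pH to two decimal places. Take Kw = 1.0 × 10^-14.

NH3OH+ is the conjugate acid of the weak base NH2OH.
Kb = 10^(−7.96) = 1.10 × 10^-8
Ka = Kw/Kb = 1.0×10^-14 / 1.10 × 10^-8 = 9.09 × 10^-7
From the ICE table, Ka = x²/(0.115 − x) = 9.09 × 10^-7.
Neglecting x in the denominator: x = √(9.09 × 10^-7 × 0.115) = 3.23 × 10^-4 M
(x/C₀ = 0.28% < 5%, so the approximation holds.)
pH = −log[H+] = −log(3.23 × 10^-4) = 3.49

pH = 3.49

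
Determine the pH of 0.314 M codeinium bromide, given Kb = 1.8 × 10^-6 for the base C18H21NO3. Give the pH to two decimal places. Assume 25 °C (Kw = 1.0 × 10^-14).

C18H22NO3+ is the conjugate acid of the weak base C18H21NO3.
Ka = Kw/Kb = 1.0×10^-14 / 1.8 × 10^-6 = 5.56 × 10^-9
Ka = [H+]²/(0.314 − [H+]) = 5.56 × 10^-9
Since Ka ≪ C₀, [H+] ≈ √(Ka·C₀) = 4.18 × 10^-5 M.
([H+]/C₀ = 0.013% < 5%, so the approximation holds.)
pH = −log[H+] = −log(4.18 × 10^-5) = 4.38

pH = 4.38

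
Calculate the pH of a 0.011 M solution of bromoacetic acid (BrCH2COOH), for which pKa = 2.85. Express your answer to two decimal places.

pH = 2.48

BrCH2COOH ⇌ BrCH2COO- + H+
Ka = 10^(−2.85) = 1.41 × 10^-3
From the ICE table, Ka = [H+]²/(0.011 − [H+]) = 1.41 × 10^-3.
The 5% rule fails; solving [H+]² + Ka·[H+] − Ka·C₀ = 0 exactly:
[H+] = (−Ka + √(Ka² + 4·Ka·C₀))/2 = 3.30 × 10^-3 M
pH = −log(3.30 × 10^-3) = 2.48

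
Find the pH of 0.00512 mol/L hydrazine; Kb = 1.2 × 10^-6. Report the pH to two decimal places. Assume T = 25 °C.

N2H4 + H2O ⇌ N2H5+ + OH-
From the ICE table, Kb = [OH-]²/(0.00512 − [OH-]) = 1.2 × 10^-6.
Assume [OH-] ≪ 0.00512: [OH-] ≈ √(1.2 × 10^-6 × 0.00512) = 7.84 × 10^-5 M
pOH = 4.11, so pH = 14.00 − pOH = 9.89

pH = 9.89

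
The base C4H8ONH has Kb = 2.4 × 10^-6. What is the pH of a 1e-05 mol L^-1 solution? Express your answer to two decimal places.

C4H8ONH + H2O ⇌ C4H8ONH2+ + OH-
Kb = [OH-]²/(1e-05 − [OH-]) = 2.4 × 10^-6
The 5% rule fails; solving [OH-]² + Kb·[OH-] − Kb·C₀ = 0 exactly:
[OH-] = (−Kb + √(Kb² + 4·Kb·C₀))/2 = 3.84 × 10^-6 M
pOH = −log(3.84 × 10^-6) = 5.42; pH = 14.00 − 5.42 = 8.58

pH = 8.58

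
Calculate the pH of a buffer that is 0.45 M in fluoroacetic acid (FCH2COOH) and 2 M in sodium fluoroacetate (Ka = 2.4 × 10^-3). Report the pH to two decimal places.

pKa = −log(2.4 × 10^-3) = 2.620
Henderson–Hasselbalch: pH = pKa + log([FCH2COO-]/[FCH2COOH]) = 2.620 + log(2/0.45)
pH = 2.620 + (+0.648) = 3.27

pH = 3.27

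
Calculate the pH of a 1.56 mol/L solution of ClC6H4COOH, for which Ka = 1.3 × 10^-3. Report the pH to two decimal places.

pH = 1.35

ClC6H4COOH ⇌ ClC6H4COO- + H+
From the ICE table, Ka = [H+]²/(1.56 − [H+]) = 1.3 × 10^-3.
Assume [H+] ≪ 1.56: [H+] ≈ √(1.3 × 10^-3 × 1.56) = 4.50 × 10^-2 M
Check: 2.9% ionized — well under 5%, approximation valid.
pH = −log(4.50 × 10^-2) = 1.35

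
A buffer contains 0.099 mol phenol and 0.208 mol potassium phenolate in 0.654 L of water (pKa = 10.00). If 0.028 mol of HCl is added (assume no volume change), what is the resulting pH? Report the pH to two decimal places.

pH = 10.15

Added H+ converts C6H5O- to C6H5OH: C6H5OH → 0.127 mol, C6H5O- → 0.18 mol.
pH = pKa + log([A⁻]/[HA]) = 10.00 + log(0.18/0.127) = 10.00 +0.151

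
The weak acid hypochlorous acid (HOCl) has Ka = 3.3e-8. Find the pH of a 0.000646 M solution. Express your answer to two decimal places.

pH = 5.34

HOCl ⇌ OCl- + H+
Ka = x²/(0.000646 − x) = 3.3 × 10^-8
Assume x ≪ 0.000646: x ≈ √(3.3 × 10^-8 × 0.000646) = 4.62 × 10^-6 M
pH = −log(4.62 × 10^-6) = 5.34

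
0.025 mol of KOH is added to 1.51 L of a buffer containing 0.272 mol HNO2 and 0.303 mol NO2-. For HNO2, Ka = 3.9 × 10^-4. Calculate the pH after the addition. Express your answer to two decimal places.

pH = 3.53

OH- converts HNO2 to NO2-: HNO2 → 0.247 mol, NO2- → 0.328 mol.
pKa = −log(3.9 × 10^-4) = 3.409
pH = pKa + log([A⁻]/[HA]) = 3.409 + log(0.328/0.247) = 3.409 +0.123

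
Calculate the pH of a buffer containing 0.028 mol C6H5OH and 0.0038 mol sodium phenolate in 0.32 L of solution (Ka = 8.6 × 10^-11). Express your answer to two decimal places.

pKa = −log(8.6 × 10^-11) = 10.066
pH = pKa + log([A⁻]/[HA]) = 10.066 + log(0.0038/0.028)
pH = 10.066 + (-0.867) = 9.20

pH = 9.20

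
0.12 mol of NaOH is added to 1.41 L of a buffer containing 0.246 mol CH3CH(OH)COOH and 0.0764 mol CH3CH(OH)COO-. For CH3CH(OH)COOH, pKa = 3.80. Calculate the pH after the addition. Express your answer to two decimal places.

pH = 3.99

OH- converts CH3CH(OH)COOH to CH3CH(OH)COO-: CH3CH(OH)COOH → 0.126 mol, CH3CH(OH)COO- → 0.196 mol.
pH = pKa + log(n_CH3CH(OH)COO-/n_CH3CH(OH)COOH) = 3.80 + log(0.196/0.126) = 3.80 + (+0.192)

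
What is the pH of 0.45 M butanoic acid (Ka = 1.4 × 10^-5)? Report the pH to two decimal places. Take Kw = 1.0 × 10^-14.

CH3(CH2)2COOH ⇌ CH3(CH2)2COO- + H+
Ka = [H+]²/(0.45 − [H+]) = 1.4 × 10^-5
Neglecting [H+] in the denominator: [H+] = √(1.4 × 10^-5 × 0.45) = 2.51 × 10^-3 M
pH = −log(2.51 × 10^-3) = 2.60

pH = 2.60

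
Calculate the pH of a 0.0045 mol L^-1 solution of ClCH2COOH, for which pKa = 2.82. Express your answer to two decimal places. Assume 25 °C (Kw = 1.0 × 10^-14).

ClCH2COOH ⇌ ClCH2COO- + H+
Ka = 10^(−2.82) = 1.51 × 10^-3
Let x = [H+] at equilibrium. Ka = x²/(0.0045 − x).
Here C₀/Ka ≈ 2.98, so the small-x approximation fails. Use the quadratic:
x = [−0.00151 + √(0.00151² + 2.72e-05)]/2 = 1.96 × 10^-3 M
pH = −log[H+] = −log(1.96 × 10^-3) = 2.71

pH = 2.71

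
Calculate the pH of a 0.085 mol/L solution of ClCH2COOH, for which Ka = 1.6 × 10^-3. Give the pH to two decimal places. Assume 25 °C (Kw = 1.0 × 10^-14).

ClCH2COOH ⇌ ClCH2COO- + H+
Ka = [H+]²/(0.085 − [H+]) = 1.6 × 10^-3
Here C₀/Ka ≈ 53.1, so the small-[H+] approximation fails. Use the quadratic:
[H+] = (−Ka + √(Ka² + 4·Ka·C₀))/2 = 1.09 × 10^-2 M
pH = −log[H+] = −log(1.09 × 10^-2) = 1.96

pH = 1.96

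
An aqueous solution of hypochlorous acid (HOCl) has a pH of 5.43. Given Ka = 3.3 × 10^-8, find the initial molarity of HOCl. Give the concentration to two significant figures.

C₀ = 4.2 × 10^-4 M

[H+] = 10^(-5.43) = 3.72 × 10^-6 M = x
Ka = x²/(C₀ − x) ⇒ C₀ = x + x²/Ka
C₀ = 3.72 × 10^-6 + (3.72 × 10^-6)²/(3.3 × 10^-8) = 4.23 × 10^-4 M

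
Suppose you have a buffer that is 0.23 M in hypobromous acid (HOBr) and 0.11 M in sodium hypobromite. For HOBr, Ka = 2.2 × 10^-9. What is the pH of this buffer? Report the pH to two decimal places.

pKa = −log(2.2 × 10^-9) = 8.658
pH = pKa + log([A⁻]/[HA]) = 8.658 + log(0.11/0.23)
pH = 8.658 + (-0.320) = 8.34

pH = 8.34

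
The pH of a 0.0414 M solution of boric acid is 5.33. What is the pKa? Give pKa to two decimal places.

pKa = 9.28

[H+] = 10^(-5.33) = 4.68 × 10^-6 M
At equilibrium [HA] = 0.0414 − 4.68 × 10^-6 = 4.14 × 10^-2 M
Ka = [H+][A-]/[HA] = (4.68 × 10^-6)² / 4.14 × 10^-2 = 5.29 × 10^-10
pKa = -log(5.29 × 10^-10) = 9.28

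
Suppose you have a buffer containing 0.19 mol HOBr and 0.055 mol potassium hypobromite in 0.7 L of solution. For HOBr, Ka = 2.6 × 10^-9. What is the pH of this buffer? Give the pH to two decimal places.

pKa = −log(2.6 × 10^-9) = 8.585
Henderson–Hasselbalch: pH = pKa + log([OBr-]/[HOBr]) = 8.585 + log(0.055/0.19)
pH = 8.585 + (-0.538) = 8.05

pH = 8.05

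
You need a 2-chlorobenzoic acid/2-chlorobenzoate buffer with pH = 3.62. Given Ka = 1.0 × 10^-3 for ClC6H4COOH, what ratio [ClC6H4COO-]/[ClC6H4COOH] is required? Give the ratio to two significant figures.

ratio = 4.2

pKa = -log(1.0 × 10^-3) = 3.000
pH = pKa + log(r) ⇒ log(r) = 3.62 − 3.000 = +0.620
r = [ClC6H4COO-]/[ClC6H4COOH] = 10^(+0.620) = 4.17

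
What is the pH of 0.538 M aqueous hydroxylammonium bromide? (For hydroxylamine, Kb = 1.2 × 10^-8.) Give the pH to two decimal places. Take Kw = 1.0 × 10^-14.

pH = 3.17

NH3OH+ is the conjugate acid of the weak base NH2OH.
Ka = Kw/Kb = 1.0×10^-14 / 1.2 × 10^-8 = 8.33 × 10^-7
From the ICE table, Ka = [H+]²/(0.538 − [H+]) = 8.33 × 10^-7.
Assume [H+] ≪ 0.538: [H+] ≈ √(8.33 × 10^-7 × 0.538) = 6.69 × 10^-4 M
pH = −log(6.69 × 10^-4) = 3.17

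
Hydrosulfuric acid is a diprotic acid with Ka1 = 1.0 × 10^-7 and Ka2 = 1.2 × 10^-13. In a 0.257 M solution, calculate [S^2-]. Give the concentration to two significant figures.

First ionization gives [H+] ≈ [HS-] = 1.60 × 10^-4 M.
Second step: Ka2 = [H+][S^2-]/[HS-] ≈ [S^2-] (since [H+] ≈ [HS-]).
So [S^2-] ≈ Ka2.

1.2 × 10^-13 M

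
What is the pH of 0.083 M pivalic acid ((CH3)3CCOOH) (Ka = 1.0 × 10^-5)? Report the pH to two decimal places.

pH = 3.04

(CH3)3CCOOH ⇌ (CH3)3CCOO- + H+
Let x = [H+] at equilibrium. Ka = x²/(0.083 − x).
Neglecting x in the denominator: x = √(1.0 × 10^-5 × 0.083) = 9.11 × 10^-4 M
(x/C₀ = 1.1% < 5%, so the approximation holds.)
pH = −log(9.11 × 10^-4) = 3.04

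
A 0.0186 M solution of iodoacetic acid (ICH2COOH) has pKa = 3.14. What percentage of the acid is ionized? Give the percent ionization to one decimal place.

17.9%

ICH2COOH ⇌ ICH2COO- + H+; let x = [H+] at equilibrium.
Ka = 10^(−3.14) = 7.24 × 10^-4
Solve x² + 0.000724x − 1.35e-05 = 0 → x = 3.33 × 10^-3 M
% ionization = x/C₀ × 100% = 3.33 × 10^-3/0.0186 × 100% = 17.9%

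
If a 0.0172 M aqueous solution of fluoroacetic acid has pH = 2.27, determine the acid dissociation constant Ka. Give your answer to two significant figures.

[H+] = 10^(-2.27) = 5.37 × 10^-3 M
At equilibrium [HA] = 0.0172 − 5.37 × 10^-3 = 1.18 × 10^-2 M
Ka = [H+][A-]/[HA] = (5.37 × 10^-3)² / 1.18 × 10^-2 = 2.4 × 10^-3

Ka = 2.4 × 10^-3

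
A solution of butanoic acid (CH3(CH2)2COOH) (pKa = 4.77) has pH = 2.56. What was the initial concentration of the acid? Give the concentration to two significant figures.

C₀ = 4.5 × 10^-1 M

[H+] = 10^(-2.56) = 2.75 × 10^-3 M = x
Ka = 10^(−4.77) = 1.70 × 10^-5
Ka = x²/(C₀ − x) ⇒ C₀ = x + x²/Ka
C₀ = 2.75 × 10^-3 + (2.75 × 10^-3)²/(1.70 × 10^-5) = 4.48 × 10^-1 M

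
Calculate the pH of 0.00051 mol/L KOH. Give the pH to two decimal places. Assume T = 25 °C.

pH = 10.71

KOH is a strong base; [OH-] = 0.00051 M.
pOH = -log(0.00051) = 3.29
pH = 14.00 - 3.29 = 10.71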